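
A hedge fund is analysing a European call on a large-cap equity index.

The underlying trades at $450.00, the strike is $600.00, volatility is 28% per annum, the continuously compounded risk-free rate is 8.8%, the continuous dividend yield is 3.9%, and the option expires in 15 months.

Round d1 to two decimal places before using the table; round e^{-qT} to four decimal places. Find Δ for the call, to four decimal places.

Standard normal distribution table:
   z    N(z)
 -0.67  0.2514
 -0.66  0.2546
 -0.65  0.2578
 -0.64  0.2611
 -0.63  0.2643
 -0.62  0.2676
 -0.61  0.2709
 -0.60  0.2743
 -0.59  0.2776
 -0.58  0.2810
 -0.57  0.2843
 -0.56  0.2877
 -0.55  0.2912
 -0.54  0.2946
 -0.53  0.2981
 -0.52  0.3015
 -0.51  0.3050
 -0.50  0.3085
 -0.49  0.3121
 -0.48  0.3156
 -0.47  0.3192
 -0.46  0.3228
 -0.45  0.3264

T = 1.25;  σ√T = 0.3130
d₁ = [ln(450/600) + (0.088 − 0.039 + 0.28²/2)·1.25] / 0.3130 = [-0.2877 + 0.1103] / 0.3130 = -0.5668 ≈ -0.57
N(d₁) = N(-0.57) = 0.2843
Δ_call = exp(−qT)·N(d₁) = 0.9524·0.2843 = 0.2708

0.2708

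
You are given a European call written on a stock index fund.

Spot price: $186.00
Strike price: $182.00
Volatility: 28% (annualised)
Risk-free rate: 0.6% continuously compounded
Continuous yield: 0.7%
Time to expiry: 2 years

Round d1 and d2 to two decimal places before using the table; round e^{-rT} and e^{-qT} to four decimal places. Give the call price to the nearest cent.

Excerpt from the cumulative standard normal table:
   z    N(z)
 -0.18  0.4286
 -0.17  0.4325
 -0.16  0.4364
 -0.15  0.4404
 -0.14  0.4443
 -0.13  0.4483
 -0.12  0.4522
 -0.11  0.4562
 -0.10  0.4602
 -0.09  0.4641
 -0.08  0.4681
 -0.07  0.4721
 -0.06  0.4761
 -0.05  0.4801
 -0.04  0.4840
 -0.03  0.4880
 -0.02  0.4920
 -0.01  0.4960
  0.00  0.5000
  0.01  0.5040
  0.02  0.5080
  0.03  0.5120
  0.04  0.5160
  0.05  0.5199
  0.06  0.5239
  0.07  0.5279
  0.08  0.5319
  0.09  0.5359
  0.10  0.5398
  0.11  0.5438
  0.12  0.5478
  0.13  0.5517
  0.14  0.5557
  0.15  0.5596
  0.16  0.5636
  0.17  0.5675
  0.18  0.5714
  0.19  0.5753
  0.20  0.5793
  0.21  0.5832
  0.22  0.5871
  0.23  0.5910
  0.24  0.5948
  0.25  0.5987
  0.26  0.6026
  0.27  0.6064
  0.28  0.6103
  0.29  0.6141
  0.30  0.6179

σ√T = 0.28 × 1.4142 = 0.3960
ln(S/K) + (r − q + σ²/2)T = ln(186/182) + (0.006 − 0.007 + 0.28²/2)·2 = 0.0217 + 0.0764 = 0.0981
d₁ = 0.0981 / 0.3960 = 0.2478 ≈ 0.25
d₂ = d₁ − σ√T = 0.2478 − 0.3960 = -0.1481 ≈ -0.15
exp(−qT) = exp(−0.007·2) = 0.9861;  exp(−rT) = exp(−0.006·2) = 0.9881
N(d₁) = N(0.25) = 0.5987;  N(d₂) = N(-0.15) = 0.4404
C = 186·0.9861·0.5987 − 182·0.9881·0.4404 = 109.8103 − 79.1990 = 30.6113

$30.61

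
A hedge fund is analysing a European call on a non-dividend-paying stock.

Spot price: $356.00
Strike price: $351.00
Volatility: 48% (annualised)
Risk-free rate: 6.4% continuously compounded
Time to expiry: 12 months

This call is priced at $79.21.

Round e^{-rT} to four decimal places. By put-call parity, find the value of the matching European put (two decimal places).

e^(−rT) = e^(−0.064·1) = 0.9380
Put-call parity: C − P = S − K·e^(−rT) = 356 − 351·0.9380 = 356 − 329.2380 = 26.7620
P = C − (C − P) = 79.21 − (26.7620) = 52.4480

$52.45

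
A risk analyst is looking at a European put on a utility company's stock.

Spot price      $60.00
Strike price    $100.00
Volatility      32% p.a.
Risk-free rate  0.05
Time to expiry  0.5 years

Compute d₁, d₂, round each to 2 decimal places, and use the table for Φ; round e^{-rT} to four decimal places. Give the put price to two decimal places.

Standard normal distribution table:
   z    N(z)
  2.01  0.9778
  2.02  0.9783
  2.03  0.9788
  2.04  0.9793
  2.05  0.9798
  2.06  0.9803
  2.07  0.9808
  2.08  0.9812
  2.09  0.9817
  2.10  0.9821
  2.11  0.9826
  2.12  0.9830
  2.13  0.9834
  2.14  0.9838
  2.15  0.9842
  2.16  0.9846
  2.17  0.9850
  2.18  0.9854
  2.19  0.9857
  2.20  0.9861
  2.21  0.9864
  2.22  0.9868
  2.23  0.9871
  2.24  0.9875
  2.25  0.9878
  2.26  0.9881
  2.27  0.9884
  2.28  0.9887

σ√T = 0.32 × 0.7071 = 0.2263
ln(S/K) + (r + σ²/2)T = ln(60/100) + (0.05 + 0.32²/2)·0.5 = -0.5108 + 0.0506 = -0.4602
d₁ = -0.4602 / 0.2263 = -2.0339 which rounds to -2.03
d₂ = d₁ − σ√T = -2.0339 − 0.2263 = -2.2602 which rounds to -2.26
e^(−rT) = e^(−0.05·0.5) = 0.9753
P = 100·0.9753·N(2.26) − 60·N(2.03) = 100·0.9753·0.9881 − 60·0.9788 = 96.3694 − 58.7280 = 37.6414

$37.64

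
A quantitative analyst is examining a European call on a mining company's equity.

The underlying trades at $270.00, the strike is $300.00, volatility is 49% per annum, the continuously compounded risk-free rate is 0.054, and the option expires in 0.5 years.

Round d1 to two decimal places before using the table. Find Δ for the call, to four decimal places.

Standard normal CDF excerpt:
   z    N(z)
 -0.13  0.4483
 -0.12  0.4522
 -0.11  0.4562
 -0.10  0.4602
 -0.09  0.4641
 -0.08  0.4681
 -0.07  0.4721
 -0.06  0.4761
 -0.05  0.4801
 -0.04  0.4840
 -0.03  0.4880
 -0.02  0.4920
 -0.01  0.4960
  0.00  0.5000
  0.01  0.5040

σ√T = 0.49·√0.5 = 0.3465
d₁ = [ln(270/300) + (0.054 + 0.49²/2)·0.5] / 0.3465 = [-0.1054 + 0.0870] / 0.3465 = -0.0529 which rounds to -0.05
N(d₁) = N(-0.05) = 0.4801
Δ_call = N(d₁) = 0.4801

0.4801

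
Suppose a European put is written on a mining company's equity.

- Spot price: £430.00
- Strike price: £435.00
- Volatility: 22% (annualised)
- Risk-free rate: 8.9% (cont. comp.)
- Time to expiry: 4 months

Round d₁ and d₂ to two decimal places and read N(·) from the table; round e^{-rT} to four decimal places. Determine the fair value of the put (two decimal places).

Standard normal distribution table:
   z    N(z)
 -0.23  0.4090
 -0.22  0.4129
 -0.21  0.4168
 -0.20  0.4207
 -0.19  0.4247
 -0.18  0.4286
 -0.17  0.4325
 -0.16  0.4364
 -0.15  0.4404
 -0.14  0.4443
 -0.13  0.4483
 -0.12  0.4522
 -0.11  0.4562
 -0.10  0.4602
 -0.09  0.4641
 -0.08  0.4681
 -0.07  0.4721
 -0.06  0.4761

σ√T = 0.22·√0.3333 = 0.1270
d₁ = [ln(430/435) + (0.089 + ½·0.22²)·0.3333] / (σ√T) = (-0.0116 + 0.0377) / 0.1270 = 0.2061 which rounds to 0.21
d₂ = 0.2061 − 0.1270 = 0.0790 which rounds to 0.08
exp(−rT) = exp(−0.089·0.3333) = 0.9708
P = 435·0.9708·N(-0.08) − 430·N(-0.21) = 435·0.9708·0.4681 − 430·0.4168 = 197.6777 − 179.2240 = 18.4537

£18.45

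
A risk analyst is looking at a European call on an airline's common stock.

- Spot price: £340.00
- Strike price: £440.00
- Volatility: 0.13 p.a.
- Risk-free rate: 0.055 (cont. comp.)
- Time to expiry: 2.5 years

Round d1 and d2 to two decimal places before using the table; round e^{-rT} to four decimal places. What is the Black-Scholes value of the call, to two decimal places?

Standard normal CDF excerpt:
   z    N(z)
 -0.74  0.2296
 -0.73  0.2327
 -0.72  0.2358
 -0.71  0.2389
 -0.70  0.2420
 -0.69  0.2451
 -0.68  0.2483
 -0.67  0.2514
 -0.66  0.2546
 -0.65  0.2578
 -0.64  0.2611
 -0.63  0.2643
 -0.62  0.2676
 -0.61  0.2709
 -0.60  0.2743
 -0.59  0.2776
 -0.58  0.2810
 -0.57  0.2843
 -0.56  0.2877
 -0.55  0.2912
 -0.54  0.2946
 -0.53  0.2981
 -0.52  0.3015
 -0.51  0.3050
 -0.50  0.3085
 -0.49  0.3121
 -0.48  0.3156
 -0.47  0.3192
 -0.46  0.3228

£13.32

σ√T = 0.13·√2.5 = 0.2055
d₁ = [ln(340/440) + (0.055 + ½·0.13²)·2.5] / (σ√T) = (-0.2578 + 0.1586) / 0.2055 = -0.4826 ≈ -0.48
d₂ = -0.4826 − 0.2055 = -0.6882 ≈ -0.69
exp(−rT) = exp(−0.055·2.5) = 0.8715
N(d₁) = N(-0.48) = 0.3156;  N(d₂) = N(-0.69) = 0.2451
C = 340·0.3156 − 440·0.8715·0.2451 = 107.3040 − 93.9860 = 13.3180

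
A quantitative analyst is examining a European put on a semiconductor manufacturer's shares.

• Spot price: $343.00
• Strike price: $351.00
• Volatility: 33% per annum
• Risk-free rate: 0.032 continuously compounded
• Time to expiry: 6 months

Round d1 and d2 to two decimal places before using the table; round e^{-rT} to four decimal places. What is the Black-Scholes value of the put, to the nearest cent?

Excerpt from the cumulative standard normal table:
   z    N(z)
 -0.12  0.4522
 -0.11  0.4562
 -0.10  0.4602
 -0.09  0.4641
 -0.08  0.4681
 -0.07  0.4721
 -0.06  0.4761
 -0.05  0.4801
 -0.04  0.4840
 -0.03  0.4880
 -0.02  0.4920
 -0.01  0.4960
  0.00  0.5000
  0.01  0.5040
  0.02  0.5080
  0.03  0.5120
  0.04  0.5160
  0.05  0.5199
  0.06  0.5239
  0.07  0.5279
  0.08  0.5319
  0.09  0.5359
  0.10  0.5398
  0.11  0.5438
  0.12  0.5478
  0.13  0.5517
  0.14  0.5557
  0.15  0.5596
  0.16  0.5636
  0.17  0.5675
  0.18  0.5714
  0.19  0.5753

σ√T = 0.33 × 0.7071 = 0.2333
d₁ = [ln(343/351) + (0.032 + 0.33²/2)·0.5] / 0.2333 = [-0.0231 + 0.0432] / 0.2333 = 0.0864 → 0.09
d₂ = d₁ − σ√T = 0.0864 − 0.2333 = -0.1469 → -0.15
exp(−rT) = exp(−0.032·0.5) = 0.9841
N(−d₂) = N(0.15) = 0.5596;  N(−d₁) = N(-0.09) = 0.4641
P = 351·0.9841·0.5596 − 343·0.4641 = 193.2965 − 159.1863 = 34.1102

$34.11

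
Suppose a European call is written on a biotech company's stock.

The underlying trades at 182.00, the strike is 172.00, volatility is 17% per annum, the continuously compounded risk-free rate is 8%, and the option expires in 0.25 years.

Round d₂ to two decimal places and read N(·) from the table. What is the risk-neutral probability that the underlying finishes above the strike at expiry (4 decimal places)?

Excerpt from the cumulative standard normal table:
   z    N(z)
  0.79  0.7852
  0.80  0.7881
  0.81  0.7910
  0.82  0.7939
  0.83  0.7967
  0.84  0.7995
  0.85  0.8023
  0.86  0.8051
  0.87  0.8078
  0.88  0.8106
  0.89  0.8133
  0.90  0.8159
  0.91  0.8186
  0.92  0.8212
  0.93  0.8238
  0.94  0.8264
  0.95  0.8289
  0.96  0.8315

0.8051

σ√T = 0.17·√0.25 = 0.0850
d₁ = [ln(182/172) + (0.08 + 0.17²/2)·0.25] / 0.0850 = [0.0565 + 0.0236] / 0.0850 = 0.9426 → 0.94
d₂ = d₁ − σ√T = 0.9426 − 0.0850 = 0.8576 → 0.86
Pr(exercise) under Q = N(d₂) = 0.8051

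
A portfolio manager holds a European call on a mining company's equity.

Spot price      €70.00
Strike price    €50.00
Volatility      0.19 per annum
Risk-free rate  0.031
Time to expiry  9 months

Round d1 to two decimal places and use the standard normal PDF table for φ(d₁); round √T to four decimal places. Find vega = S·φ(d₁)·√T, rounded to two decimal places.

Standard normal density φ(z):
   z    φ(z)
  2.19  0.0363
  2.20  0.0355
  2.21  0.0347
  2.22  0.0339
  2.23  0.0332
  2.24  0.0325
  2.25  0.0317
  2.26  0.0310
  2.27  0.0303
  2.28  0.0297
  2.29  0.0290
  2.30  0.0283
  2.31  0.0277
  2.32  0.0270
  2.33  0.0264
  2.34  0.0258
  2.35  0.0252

T = 0.75;  σ√T = 0.1645
d₁ = [ln(70/50) + (0.031 + 0.19²/2)·0.75] / 0.1645 = [0.3365 + 0.0368] / 0.1645 = 2.2684 ≈ 2.27
√T = √0.75 = 0.8660
φ(d₁) = φ(2.27) = 0.0303
vega = S·φ(d₁)·√T = 70·0.0303·0.8660 = 1.8368
(Vega is the same for a European call and put with the same parameters.)

1.84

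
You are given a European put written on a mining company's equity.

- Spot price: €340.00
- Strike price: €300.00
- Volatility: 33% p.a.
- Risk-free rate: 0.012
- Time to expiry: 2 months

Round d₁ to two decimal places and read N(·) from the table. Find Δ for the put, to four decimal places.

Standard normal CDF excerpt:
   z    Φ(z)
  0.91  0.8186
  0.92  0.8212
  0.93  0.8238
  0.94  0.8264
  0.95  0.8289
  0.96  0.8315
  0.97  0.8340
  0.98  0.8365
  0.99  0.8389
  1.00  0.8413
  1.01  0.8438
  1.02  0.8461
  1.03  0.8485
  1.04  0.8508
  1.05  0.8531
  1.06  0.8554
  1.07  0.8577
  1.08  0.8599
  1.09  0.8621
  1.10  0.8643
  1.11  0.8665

σ√T = 0.33·√0.1667 = 0.1347
d₁ = [ln(340/300) + (0.012 + ½·0.33²)·0.1667] / (σ√T) = (0.1252 + 0.0111) / 0.1347 = 1.0113 → 1.01
N(d₁) = N(1.01) = 0.8438
Δ_put = N(d₁) − 1 = 0.8438 − 1 = -0.1562

-0.1562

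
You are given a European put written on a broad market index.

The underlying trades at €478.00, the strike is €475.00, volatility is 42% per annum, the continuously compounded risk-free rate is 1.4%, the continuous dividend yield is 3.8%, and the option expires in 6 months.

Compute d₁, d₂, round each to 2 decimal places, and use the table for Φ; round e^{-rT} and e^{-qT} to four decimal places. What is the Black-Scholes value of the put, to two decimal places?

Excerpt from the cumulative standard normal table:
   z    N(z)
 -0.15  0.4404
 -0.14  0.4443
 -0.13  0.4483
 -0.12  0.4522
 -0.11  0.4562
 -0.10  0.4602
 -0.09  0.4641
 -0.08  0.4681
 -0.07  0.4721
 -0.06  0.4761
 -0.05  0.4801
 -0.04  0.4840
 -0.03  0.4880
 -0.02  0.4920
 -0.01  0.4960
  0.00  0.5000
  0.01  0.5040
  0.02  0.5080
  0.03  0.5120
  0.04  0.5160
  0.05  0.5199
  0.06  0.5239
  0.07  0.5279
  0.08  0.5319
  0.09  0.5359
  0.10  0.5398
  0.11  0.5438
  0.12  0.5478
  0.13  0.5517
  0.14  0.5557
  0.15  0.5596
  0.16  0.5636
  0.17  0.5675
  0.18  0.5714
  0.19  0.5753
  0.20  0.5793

σ√T = 0.42·√0.5 = 0.2970
ln(S/K) + (r − q + σ²/2)T = ln(478/475) + (0.014 − 0.038 + 0.42²/2)·0.5 = 0.0063 + 0.0321 = 0.0384
d₁ = 0.0384 / 0.2970 = 0.1293 → 0.13
d₂ = d₁ − σ√T = 0.1293 − 0.2970 = -0.1677 → -0.17
exp(−qT) = exp(−0.038·0.5) = 0.9812;  exp(−rT) = exp(−0.014·0.5) = 0.9930
P = 475·0.9930·N(0.17) − 478·0.9812·N(-0.13) = 475·0.9930·0.5675 − 478·0.9812·0.4483 = 267.6756 − 210.2588 = 57.4168

€57.42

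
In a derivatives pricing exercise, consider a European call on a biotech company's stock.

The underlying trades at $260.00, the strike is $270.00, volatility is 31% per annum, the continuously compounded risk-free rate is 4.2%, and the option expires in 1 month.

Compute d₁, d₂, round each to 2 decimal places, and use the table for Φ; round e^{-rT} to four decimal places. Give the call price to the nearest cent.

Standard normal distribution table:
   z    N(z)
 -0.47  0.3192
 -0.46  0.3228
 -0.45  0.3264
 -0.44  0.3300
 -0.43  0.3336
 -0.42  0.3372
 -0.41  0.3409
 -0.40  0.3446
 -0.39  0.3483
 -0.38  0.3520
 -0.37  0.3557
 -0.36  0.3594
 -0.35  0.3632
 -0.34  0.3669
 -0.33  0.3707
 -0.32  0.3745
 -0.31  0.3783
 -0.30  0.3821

$5.64

T = 0.08333;  σ√T = 0.0895
ln(S/K) + (r + σ²/2)T = ln(260/270) + (0.042 + 0.31²/2)·0.08333 = -0.0377 + 0.0075 = -0.0302
d₁ = -0.0302 / 0.0895 = -0.3379 which rounds to -0.34
d₂ = d₁ − σ√T = -0.3379 − 0.0895 = -0.4274 which rounds to -0.43
e^(−rT) = e^(−0.042·0.08333) = 0.9965
N(d₁) = N(-0.34) = 0.3669;  N(d₂) = N(-0.43) = 0.3336
C = 260·0.3669 − 270·0.9965·0.3336 = 95.3940 − 89.7567 = 5.6373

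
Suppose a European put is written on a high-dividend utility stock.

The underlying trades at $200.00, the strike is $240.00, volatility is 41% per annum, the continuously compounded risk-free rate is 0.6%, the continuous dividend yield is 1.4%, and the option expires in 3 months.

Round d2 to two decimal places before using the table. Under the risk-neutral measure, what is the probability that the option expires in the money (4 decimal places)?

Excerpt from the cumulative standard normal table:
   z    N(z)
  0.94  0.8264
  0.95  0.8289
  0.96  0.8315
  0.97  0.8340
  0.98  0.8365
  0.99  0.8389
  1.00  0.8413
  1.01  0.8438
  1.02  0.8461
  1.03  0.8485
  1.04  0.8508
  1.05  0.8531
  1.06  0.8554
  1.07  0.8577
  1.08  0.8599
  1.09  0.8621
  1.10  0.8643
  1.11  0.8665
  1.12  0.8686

σ√T = 0.41 × 0.5000 = 0.2050
d₁ = [ln(200/240) + (0.006 − 0.014 + 0.41²/2)·0.25] / 0.2050 = [-0.1823 + 0.0190] / 0.2050 = -0.7966 ≈ -0.80
d₂ = d₁ − σ√T = -0.7966 − 0.2050 = -1.0016 ≈ -1.00
Risk-neutral Pr[S_T < K] = N(−d₂) = N(1.00) = 0.8413

0.8413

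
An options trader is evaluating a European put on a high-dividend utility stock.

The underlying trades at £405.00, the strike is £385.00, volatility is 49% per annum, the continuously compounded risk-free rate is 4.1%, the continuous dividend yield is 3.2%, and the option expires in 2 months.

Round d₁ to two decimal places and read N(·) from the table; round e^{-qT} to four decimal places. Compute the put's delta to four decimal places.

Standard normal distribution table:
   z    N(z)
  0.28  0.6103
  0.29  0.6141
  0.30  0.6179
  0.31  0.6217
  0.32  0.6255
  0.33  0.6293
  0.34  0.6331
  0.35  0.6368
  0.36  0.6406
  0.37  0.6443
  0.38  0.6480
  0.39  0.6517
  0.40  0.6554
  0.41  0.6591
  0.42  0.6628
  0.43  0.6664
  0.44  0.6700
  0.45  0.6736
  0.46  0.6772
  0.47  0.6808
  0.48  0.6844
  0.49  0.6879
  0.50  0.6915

T = 0.1667;  σ√T = 0.2000
ln(S/K) + (r − q + σ²/2)T = ln(405/385) + (0.041 − 0.032 + 0.49²/2)·0.1667 = 0.0506 + 0.0215 = 0.0722
d₁ = 0.0722 / 0.2000 = 0.3607 ⇒ 0.36
N(d₁) = N(0.36) = 0.6406
Δ_put = exp(−qT)·(N(d₁) − 1) = 0.9947·(0.6406 − 1) = -0.3575

-0.3575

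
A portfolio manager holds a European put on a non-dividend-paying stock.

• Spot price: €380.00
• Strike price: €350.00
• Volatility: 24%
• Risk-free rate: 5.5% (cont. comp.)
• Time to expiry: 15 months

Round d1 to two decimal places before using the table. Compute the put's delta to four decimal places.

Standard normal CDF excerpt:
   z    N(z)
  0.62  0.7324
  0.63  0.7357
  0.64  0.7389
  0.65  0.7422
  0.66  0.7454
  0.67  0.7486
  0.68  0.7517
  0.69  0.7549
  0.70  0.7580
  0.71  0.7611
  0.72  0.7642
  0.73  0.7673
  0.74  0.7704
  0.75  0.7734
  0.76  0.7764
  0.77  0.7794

-0.2420

T = 1.25;  σ√T = 0.2683
d₁ = [ln(380/350) + (0.055 + 0.24²/2)·1.25] / 0.2683 = [0.0822 + 0.1047] / 0.2683 = 0.6969 ≈ 0.70
N(d₁) = N(0.70) = 0.7580
Δ_put = N(d₁) − 1 = 0.7580 − 1 = -0.2420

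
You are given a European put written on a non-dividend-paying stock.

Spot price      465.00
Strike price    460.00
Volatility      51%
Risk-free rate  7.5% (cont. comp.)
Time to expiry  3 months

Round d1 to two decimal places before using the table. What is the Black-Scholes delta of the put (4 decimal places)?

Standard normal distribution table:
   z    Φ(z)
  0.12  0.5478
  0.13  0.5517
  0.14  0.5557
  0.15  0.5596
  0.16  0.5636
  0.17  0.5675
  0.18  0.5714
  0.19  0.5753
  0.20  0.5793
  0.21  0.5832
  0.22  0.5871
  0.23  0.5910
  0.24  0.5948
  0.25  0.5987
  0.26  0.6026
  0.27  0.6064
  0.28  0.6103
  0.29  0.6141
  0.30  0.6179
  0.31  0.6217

-0.4052

σ√T = 0.51·√0.25 = 0.2550
d₁ = [ln(465/460) + (0.075 + 0.51²/2)·0.25] / 0.2550 = [0.0108 + 0.0513] / 0.2550 = 0.2434 ≈ 0.24
N(d₁) = N(0.24) = 0.5948
Δ_put = N(d₁) − 1 = 0.5948 − 1 = -0.4052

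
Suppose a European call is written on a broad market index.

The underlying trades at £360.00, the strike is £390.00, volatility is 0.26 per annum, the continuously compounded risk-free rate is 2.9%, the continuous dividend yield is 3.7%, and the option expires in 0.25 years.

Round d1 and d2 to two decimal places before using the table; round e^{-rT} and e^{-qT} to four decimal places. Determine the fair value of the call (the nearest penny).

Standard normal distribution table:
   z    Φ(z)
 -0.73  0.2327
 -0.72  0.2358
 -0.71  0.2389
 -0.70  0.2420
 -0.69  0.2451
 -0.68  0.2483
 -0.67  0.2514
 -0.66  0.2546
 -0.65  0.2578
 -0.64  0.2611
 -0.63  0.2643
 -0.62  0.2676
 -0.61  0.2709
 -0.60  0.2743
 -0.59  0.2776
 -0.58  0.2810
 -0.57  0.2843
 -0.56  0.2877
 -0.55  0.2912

£7.71

T = 0.25;  σ√T = 0.1300
ln(S/K) + (r − q + σ²/2)T = ln(360/390) + (0.029 − 0.037 + 0.26²/2)·0.25 = -0.0800 + 0.0065 = -0.0736
d₁ = -0.0736 / 0.1300 = -0.5661 → -0.57
d₂ = d₁ − σ√T = -0.5661 − 0.1300 = -0.6961 → -0.70
e^(−qT) = e^(−0.037·0.25) = 0.9908;  e^(−rT) = e^(−0.029·0.25) = 0.9928
N(d₁) = N(-0.57) = 0.2843;  N(d₂) = N(-0.70) = 0.2420
C = 360·0.9908·0.2843 − 390·0.9928·0.2420 = 101.4064 − 93.7005 = 7.7059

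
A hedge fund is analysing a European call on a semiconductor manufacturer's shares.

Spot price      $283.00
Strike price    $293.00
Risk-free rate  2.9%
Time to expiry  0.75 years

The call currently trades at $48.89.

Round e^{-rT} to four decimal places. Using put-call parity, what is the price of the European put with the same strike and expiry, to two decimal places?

e^(−rT) = e^(−0.029·0.75) = 0.9785
Put-call parity: C − P = S − K·e^(−rT) = 283 − 293·0.9785 = 283 − 286.7005 = -3.7005
P = C − (C − P) = 48.89 − (-3.7005) = 52.5905

$52.59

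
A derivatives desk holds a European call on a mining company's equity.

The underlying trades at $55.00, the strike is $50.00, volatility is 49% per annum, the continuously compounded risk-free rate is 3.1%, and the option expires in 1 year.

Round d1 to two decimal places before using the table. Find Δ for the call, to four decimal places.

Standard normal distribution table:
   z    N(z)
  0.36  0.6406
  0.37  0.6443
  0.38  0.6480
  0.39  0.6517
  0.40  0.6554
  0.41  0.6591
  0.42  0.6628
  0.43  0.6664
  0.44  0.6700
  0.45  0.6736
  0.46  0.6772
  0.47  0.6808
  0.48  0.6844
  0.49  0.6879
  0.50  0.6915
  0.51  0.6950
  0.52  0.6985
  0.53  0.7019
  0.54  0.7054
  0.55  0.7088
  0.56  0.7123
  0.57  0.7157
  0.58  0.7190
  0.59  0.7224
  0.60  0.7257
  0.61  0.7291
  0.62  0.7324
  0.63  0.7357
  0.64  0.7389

0.6915

σ√T = 0.49 × 1.0000 = 0.4900
d₁ = [ln(55/50) + (0.031 + ½·0.49²)·1] / (σ√T) = (0.0953 + 0.1510) / 0.4900 = 0.5028 ≈ 0.50
N(d₁) = N(0.50) = 0.6915
Δ_call = N(d₁) = 0.6915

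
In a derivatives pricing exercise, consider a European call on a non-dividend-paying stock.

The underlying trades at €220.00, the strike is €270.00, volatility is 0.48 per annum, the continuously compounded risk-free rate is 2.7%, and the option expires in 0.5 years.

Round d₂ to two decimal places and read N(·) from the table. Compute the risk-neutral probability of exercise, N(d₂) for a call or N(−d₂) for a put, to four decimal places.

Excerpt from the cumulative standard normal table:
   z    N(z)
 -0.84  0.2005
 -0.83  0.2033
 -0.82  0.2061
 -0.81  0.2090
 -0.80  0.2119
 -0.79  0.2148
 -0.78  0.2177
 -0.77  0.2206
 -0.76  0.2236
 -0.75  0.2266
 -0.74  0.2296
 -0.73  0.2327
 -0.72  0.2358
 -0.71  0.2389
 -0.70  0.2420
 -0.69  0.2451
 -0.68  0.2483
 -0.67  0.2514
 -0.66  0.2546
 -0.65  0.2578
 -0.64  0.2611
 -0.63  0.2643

0.2327

σ√T = 0.48·√0.5 = 0.3394
d₁ = [ln(220/270) + (0.027 + ½·0.48²)·0.5] / (σ√T) = (-0.2048 + 0.0711) / 0.3394 = -0.3939 ≈ -0.39
d₂ = -0.3939 − 0.3394 = -0.7333 ≈ -0.73
Pr(exercise) under Q = N(d₂) = 0.2327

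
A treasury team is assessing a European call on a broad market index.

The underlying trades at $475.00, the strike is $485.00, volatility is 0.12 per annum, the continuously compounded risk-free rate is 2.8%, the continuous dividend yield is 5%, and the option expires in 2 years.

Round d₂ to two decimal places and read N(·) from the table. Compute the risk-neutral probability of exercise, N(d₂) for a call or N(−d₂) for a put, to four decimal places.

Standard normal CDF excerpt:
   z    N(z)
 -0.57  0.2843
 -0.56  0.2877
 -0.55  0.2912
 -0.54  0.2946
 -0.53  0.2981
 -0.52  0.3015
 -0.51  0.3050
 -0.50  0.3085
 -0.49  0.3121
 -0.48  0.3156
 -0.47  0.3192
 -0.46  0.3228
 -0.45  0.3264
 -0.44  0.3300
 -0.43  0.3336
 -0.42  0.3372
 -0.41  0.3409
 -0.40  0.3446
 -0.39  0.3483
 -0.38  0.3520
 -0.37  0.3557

0.3192

σ√T = 0.12·√2 = 0.1697
ln(S/K) + (r − q + σ²/2)T = ln(475/485) + (0.028 − 0.05 + 0.12²/2)·2 = -0.0208 − 0.0296 = -0.0504
d₁ = -0.0504 / 0.1697 = -0.2972 which rounds to -0.30
d₂ = d₁ − σ√T = -0.2972 − 0.1697 = -0.4669 which rounds to -0.47
Risk-neutral Pr[S_T > K] = N(d₂) = N(-0.47) = 0.3192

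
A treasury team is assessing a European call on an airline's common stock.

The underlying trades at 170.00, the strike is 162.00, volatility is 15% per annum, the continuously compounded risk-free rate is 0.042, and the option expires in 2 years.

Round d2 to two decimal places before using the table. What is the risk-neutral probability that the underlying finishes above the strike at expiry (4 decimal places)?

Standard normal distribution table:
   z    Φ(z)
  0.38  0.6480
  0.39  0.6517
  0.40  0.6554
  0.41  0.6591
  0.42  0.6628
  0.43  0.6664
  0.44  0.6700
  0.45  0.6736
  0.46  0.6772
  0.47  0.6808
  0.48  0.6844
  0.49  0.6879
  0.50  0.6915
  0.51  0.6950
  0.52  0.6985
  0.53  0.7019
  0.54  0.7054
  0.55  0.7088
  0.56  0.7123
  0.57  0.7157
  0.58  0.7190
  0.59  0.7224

0.6985

σ√T = 0.15·√2 = 0.2121
d₁ = [ln(170/162) + (0.042 + ½·0.15²)·2] / (σ√T) = (0.0482 + 0.1065) / 0.2121 = 0.7293 → 0.73
d₂ = 0.7293 − 0.2121 = 0.5171 → 0.52
Pr(exercise) under Q = N(d₂) = 0.6985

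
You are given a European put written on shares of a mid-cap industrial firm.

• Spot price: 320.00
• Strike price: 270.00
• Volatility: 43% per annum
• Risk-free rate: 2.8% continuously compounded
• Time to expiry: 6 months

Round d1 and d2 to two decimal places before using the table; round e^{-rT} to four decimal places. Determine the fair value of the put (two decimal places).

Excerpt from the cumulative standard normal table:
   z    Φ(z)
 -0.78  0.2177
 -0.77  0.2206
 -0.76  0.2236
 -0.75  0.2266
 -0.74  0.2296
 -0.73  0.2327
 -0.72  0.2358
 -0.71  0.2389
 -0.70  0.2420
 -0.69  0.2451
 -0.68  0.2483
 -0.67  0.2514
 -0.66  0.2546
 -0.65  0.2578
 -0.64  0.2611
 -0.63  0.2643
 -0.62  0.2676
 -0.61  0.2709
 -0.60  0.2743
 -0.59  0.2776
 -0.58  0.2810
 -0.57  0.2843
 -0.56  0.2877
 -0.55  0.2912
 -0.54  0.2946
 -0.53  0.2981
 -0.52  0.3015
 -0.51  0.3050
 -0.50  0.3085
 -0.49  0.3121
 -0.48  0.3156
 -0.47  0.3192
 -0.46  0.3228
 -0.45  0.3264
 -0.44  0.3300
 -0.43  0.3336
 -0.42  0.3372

15.35

σ√T = 0.43·√0.5 = 0.3041
ln(S/K) + (r + σ²/2)T = ln(320/270) + (0.028 + 0.43²/2)·0.5 = 0.1699 + 0.0602 = 0.2301
d₁ = 0.2301 / 0.3041 = 0.7568 which rounds to 0.76
d₂ = d₁ − σ√T = 0.7568 − 0.3041 = 0.4528 which rounds to 0.45
e^(−rT) = e^(−0.028·0.5) = 0.9861
N(−d₂) = N(-0.45) = 0.3264;  N(−d₁) = N(-0.76) = 0.2236
P = 270·0.9861·0.3264 − 320·0.2236 = 86.9030 − 71.5520 = 15.3510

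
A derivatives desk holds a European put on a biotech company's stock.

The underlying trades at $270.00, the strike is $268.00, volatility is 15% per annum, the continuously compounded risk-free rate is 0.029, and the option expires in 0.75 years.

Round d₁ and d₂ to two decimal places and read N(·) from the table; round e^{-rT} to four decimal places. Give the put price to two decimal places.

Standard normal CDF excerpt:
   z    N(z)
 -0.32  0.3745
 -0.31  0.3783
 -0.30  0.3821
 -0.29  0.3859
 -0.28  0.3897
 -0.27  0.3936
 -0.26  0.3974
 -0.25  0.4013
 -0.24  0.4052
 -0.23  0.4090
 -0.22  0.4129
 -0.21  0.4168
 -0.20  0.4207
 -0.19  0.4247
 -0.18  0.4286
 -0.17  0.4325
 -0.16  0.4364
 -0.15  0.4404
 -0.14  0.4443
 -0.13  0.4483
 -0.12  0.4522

σ√T = 0.15·√0.75 = 0.1299
d₁ = [ln(270/268) + (0.029 + ½·0.15²)·0.75] / (σ√T) = (0.0074 + 0.0302) / 0.1299 = 0.2896 ≈ 0.29
d₂ = 0.2896 − 0.1299 = 0.1597 ≈ 0.16
exp(−rT) = exp(−0.029·0.75) = 0.9785
N(−d₂) = N(-0.16) = 0.4364;  N(−d₁) = N(-0.29) = 0.3859
P = 268·0.9785·0.4364 − 270·0.3859 = 114.4407 − 104.1930 = 10.2477

$10.25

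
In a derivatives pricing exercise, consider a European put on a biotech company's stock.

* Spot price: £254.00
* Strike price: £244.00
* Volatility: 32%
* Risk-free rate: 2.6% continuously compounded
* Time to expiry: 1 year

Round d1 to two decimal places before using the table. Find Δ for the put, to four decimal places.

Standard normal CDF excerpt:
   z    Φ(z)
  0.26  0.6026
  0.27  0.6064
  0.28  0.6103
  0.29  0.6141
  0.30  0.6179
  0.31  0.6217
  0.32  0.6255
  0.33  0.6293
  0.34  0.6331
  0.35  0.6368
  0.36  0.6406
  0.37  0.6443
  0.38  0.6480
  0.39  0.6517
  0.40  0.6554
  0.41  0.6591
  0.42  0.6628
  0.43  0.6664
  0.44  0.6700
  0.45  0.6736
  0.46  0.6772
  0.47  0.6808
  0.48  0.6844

-0.3557

T = 1;  σ√T = 0.3200
d₁ = [ln(254/244) + (0.026 + 0.32²/2)·1] / 0.3200 = [0.0402 + 0.0772] / 0.3200 = 0.3668 which rounds to 0.37
N(d₁) = N(0.37) = 0.6443
Δ_put = N(d₁) − 1 = 0.6443 − 1 = -0.3557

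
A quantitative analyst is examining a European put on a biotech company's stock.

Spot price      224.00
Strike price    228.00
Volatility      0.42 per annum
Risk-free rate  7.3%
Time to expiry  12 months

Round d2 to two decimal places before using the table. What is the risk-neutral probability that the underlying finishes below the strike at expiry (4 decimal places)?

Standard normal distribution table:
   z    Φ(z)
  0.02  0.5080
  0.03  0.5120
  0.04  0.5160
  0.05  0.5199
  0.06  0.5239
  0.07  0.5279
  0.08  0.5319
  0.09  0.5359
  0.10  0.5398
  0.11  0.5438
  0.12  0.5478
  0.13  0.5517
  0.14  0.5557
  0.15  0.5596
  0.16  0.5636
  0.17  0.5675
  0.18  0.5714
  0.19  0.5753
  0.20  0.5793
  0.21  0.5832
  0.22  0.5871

σ√T = 0.42 × 1.0000 = 0.4200
d₁ = [ln(224/228) + (0.073 + 0.42²/2)·1] / 0.4200 = [-0.0177 + 0.1612] / 0.4200 = 0.3417 → 0.34
d₂ = d₁ − σ√T = 0.3417 − 0.4200 = -0.0783 → -0.08
Pr(exercise) under Q = N(−d₂) = N(0.08) = 0.5319

0.5319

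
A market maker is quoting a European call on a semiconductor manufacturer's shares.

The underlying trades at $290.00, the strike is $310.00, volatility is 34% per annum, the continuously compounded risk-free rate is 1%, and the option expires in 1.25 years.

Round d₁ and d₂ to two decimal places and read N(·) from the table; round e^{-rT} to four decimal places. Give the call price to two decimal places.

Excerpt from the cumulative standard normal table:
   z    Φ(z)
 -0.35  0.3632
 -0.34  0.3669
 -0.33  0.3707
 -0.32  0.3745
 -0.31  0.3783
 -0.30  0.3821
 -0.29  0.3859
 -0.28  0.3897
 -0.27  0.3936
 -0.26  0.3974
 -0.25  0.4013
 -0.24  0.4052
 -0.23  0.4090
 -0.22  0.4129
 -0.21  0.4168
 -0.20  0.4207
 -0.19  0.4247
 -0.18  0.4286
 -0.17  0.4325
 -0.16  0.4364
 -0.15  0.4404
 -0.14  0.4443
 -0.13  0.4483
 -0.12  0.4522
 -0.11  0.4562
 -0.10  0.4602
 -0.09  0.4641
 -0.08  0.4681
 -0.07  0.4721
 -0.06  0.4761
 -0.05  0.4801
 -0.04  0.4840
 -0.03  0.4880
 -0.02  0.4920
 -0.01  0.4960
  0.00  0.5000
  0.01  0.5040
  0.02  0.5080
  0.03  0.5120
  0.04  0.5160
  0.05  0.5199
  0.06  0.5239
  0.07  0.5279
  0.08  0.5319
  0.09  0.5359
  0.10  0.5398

T = 1.25;  σ√T = 0.3801
d₁ = [ln(290/310) + (0.01 + ½·0.34²)·1.25] / (σ√T) = (-0.0667 + 0.0848) / 0.3801 = 0.0475 → 0.05
d₂ = 0.0475 − 0.3801 = -0.3326 → -0.33
exp(−rT) = exp(−0.01·1.25) = 0.9876
C = 290·N(0.05) − 310·0.9876·N(-0.33) = 290·0.5199 − 310·0.9876·0.3707 = 150.7710 − 113.4920 = 37.2790

$37.28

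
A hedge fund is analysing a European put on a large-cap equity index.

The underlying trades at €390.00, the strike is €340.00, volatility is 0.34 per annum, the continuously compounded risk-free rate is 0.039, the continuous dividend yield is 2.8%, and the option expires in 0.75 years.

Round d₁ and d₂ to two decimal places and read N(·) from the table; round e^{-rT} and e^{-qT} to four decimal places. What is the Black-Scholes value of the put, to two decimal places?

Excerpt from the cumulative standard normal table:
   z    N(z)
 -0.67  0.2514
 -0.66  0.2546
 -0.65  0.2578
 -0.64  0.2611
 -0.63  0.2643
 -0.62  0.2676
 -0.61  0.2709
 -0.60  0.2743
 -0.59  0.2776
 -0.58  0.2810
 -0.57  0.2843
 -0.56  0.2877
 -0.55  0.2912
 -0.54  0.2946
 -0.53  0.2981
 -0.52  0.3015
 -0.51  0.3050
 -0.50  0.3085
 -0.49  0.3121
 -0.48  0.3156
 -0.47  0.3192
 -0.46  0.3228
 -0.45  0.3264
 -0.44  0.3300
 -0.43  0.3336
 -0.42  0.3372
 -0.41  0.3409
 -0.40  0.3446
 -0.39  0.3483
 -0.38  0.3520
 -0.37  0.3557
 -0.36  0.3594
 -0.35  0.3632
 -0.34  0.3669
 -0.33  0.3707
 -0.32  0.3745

€20.22

σ√T = 0.34·√0.75 = 0.2944
d₁ = [ln(390/340) + (0.039 − 0.028 + ½·0.34²)·0.75] / (σ√T) = (0.1372 + 0.0516) / 0.2944 = 0.6412 which rounds to 0.64
d₂ = 0.6412 − 0.2944 = 0.3468 which rounds to 0.35
e^(−qT) = e^(−0.028·0.75) = 0.9792;  e^(−rT) = e^(−0.039·0.75) = 0.9712
P = 340·0.9712·N(-0.35) − 390·0.9792·N(-0.64) = 340·0.9712·0.3632 − 390·0.9792·0.2611 = 119.9315 − 99.7110 = 20.2206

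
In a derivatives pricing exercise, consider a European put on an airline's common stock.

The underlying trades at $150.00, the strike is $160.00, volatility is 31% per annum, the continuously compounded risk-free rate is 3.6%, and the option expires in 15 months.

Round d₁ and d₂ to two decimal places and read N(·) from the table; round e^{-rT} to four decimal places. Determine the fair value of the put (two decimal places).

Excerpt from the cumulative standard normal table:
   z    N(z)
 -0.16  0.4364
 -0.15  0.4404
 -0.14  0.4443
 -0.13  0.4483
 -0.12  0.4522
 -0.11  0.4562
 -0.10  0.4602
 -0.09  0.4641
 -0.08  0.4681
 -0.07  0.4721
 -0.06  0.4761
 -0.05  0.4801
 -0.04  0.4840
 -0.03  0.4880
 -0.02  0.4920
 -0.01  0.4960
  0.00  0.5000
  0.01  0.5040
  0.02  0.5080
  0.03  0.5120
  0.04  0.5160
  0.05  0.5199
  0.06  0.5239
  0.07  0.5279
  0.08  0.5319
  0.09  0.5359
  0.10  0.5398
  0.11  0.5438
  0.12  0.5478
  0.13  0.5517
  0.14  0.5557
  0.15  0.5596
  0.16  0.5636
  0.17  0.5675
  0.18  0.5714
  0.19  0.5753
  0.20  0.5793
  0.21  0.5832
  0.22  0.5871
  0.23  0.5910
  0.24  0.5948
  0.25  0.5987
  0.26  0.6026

$22.57

σ√T = 0.31·√1.25 = 0.3466
d₁ = [ln(150/160) + (0.036 + 0.31²/2)·1.25] / 0.3466 = [-0.0645 + 0.1051] / 0.3466 = 0.1169 ≈ 0.12
d₂ = d₁ − σ√T = 0.1169 − 0.3466 = -0.2297 ≈ -0.23
exp(−rT) = exp(−0.036·1.25) = 0.9560
P = 160·0.9560·N(0.23) − 150·N(-0.12) = 160·0.9560·0.5910 − 150·0.4522 = 90.3994 − 67.8300 = 22.5694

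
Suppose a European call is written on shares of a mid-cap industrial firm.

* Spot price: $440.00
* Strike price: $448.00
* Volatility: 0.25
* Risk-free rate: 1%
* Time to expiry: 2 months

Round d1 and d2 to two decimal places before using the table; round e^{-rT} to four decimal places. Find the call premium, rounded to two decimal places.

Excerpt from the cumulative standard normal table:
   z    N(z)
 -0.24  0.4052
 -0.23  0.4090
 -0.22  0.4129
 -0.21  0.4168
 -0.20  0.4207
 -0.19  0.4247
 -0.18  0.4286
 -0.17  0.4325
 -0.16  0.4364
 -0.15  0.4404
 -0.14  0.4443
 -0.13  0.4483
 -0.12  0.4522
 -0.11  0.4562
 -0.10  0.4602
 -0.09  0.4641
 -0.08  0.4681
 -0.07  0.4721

σ√T = 0.25 × 0.4082 = 0.1021
d₁ = [ln(440/448) + (0.01 + 0.25²/2)·0.1667] / 0.1021 = [-0.0180 + 0.0069] / 0.1021 = -0.1092 ⇒ -0.11
d₂ = d₁ − σ√T = -0.1092 − 0.1021 = -0.2112 ⇒ -0.21
exp(−rT) = exp(−0.01·0.1667) = 0.9983
C = 440·N(-0.11) − 448·0.9983·N(-0.21) = 440·0.4562 − 448·0.9983·0.4168 = 200.7280 − 186.4090 = 14.3190

$14.32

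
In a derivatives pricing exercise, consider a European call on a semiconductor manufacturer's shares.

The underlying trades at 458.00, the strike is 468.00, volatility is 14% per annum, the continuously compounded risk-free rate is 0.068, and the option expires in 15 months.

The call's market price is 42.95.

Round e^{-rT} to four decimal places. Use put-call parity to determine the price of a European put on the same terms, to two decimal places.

e^(−rT) = e^(−0.068·1.25) = 0.9185
Put-call parity: C − P = S − K·e^(−rT) = 458 − 468·0.9185 = 458 − 429.8580 = 28.1420
P = C − (C − P) = 42.95 − (28.1420) = 14.8080

14.81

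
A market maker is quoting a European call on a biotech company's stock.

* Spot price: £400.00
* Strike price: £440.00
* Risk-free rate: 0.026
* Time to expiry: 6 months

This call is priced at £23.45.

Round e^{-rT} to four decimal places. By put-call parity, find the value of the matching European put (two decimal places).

£57.77

exp(−rT) = exp(−0.026·0.5) = 0.9871
Put-call parity: C − P = S − K·e^(−rT) = 400 − 440·0.9871 = 400 − 434.3240 = -34.3240
P = C − (C − P) = 23.45 − (-34.3240) = 57.7740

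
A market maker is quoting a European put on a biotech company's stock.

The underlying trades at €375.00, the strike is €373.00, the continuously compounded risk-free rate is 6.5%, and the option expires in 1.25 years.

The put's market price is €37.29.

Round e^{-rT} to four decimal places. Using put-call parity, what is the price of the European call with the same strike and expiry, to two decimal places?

€68.38

exp(−rT) = exp(−0.065·1.25) = 0.9220
Put-call parity: C − P = S − K·e^(−rT) = 375 − 373·0.9220 = 375 − 343.9060 = 31.0940
C = P + (C − P) = 37.29 + (31.0940) = 68.3840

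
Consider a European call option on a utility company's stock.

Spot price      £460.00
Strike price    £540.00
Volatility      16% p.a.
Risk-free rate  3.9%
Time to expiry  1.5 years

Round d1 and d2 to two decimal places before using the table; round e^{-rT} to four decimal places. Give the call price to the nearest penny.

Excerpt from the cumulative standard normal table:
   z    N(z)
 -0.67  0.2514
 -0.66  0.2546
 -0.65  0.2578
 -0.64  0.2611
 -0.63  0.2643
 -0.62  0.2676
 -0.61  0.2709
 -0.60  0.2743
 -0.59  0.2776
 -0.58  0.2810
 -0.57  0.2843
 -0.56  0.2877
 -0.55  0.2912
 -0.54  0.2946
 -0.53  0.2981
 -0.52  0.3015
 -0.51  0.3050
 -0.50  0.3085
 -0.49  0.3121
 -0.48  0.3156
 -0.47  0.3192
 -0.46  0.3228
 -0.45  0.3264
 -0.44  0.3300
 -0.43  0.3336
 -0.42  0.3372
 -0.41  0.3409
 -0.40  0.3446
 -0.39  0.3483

σ√T = 0.16·√1.5 = 0.1960
d₁ = [ln(460/540) + (0.039 + ½·0.16²)·1.5] / (σ√T) = (-0.1603 + 0.0777) / 0.1960 = -0.4217 ⇒ -0.42
d₂ = -0.4217 − 0.1960 = -0.6177 ⇒ -0.62
exp(−rT) = exp(−0.039·1.5) = 0.9432
N(d₁) = N(-0.42) = 0.3372;  N(d₂) = N(-0.62) = 0.2676
C = 460·0.3372 − 540·0.9432·0.2676 = 155.1120 − 136.2962 = 18.8158

£18.82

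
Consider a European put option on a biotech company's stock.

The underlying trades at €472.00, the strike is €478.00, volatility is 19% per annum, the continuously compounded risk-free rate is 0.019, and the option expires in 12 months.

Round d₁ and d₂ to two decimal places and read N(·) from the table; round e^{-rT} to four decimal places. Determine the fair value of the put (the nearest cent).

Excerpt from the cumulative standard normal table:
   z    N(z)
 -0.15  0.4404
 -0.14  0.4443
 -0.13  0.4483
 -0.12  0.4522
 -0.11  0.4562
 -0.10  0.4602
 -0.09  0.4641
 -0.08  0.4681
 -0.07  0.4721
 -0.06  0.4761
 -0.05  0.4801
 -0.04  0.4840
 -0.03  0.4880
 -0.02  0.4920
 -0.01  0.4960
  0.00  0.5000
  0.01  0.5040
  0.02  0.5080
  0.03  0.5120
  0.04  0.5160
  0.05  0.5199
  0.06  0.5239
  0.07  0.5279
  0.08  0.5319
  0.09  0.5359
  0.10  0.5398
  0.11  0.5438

T = 1;  σ√T = 0.1900
ln(S/K) + (r + σ²/2)T = ln(472/478) + (0.019 + 0.19²/2)·1 = -0.0126 + 0.0370 = 0.0244
d₁ = 0.0244 / 0.1900 = 0.1285 ≈ 0.13
d₂ = d₁ − σ√T = 0.1285 − 0.1900 = -0.0615 ≈ -0.06
e^(−rT) = e^(−0.019·1) = 0.9812
P = 478·0.9812·N(0.06) − 472·N(-0.13) = 478·0.9812·0.5239 − 472·0.4483 = 245.7162 − 211.5976 = 34.1186

€34.12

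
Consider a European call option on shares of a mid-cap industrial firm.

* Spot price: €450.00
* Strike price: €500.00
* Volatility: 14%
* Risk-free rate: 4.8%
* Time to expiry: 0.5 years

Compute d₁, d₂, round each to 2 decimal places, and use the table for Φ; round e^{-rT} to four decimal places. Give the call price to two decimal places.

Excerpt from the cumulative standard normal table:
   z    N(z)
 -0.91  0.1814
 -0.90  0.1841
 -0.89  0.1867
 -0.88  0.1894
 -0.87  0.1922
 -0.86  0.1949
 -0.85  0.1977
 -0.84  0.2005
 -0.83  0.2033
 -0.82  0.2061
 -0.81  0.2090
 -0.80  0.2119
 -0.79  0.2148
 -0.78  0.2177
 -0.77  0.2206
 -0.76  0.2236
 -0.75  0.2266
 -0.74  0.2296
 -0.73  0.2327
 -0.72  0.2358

€5.45

T = 0.5;  σ√T = 0.0990
ln(S/K) + (r + σ²/2)T = ln(450/500) + (0.048 + 0.14²/2)·0.5 = -0.1054 + 0.0289 = -0.0765
d₁ = -0.0765 / 0.0990 = -0.7724 → -0.77
d₂ = d₁ − σ√T = -0.7724 − 0.0990 = -0.8714 → -0.87
e^(−rT) = e^(−0.048·0.5) = 0.9763
C = 450·N(-0.77) − 500·0.9763·N(-0.87) = 450·0.2206 − 500·0.9763·0.1922 = 99.2700 − 93.8224 = 5.4476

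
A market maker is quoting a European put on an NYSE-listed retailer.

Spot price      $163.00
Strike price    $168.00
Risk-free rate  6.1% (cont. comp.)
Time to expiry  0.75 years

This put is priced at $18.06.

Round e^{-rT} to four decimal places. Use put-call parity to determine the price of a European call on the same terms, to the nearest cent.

$20.57

exp(−rT) = exp(−0.061·0.75) = 0.9553
Put-call parity: C − P = S − K·e^(−rT) = 163 − 168·0.9553 = 163 − 160.4904 = 2.5096
C = P + (C − P) = 18.06 + (2.5096) = 20.5696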